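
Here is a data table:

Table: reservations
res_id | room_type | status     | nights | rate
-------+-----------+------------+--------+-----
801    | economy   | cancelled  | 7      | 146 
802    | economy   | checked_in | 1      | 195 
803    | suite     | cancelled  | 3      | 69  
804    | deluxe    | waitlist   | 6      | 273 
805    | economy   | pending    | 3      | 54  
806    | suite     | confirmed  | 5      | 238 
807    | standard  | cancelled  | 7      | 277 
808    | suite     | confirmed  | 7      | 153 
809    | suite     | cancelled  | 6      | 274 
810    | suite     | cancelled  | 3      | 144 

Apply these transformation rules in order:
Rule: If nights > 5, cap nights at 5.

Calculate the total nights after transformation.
40

Step 1: 5 records have nights > 5
Step 2: These records originally summed to 33
Step 3: After capping: 5 × 5 = 25
Step 4: Unaffected records sum: 15
Step 5: Final sum = 25 + 15 = 40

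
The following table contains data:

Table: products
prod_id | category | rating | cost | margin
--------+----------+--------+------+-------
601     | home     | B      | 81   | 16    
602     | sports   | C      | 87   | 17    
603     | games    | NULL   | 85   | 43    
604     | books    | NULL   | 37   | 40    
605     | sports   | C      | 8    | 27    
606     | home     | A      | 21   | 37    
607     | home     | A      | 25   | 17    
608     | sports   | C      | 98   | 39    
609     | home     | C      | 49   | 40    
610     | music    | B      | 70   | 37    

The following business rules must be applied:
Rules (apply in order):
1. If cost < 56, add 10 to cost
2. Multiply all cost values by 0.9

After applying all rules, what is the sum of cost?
549.9

Step 1: Apply Rule 1 - Add 10 to records with cost < 56
  - 5 records affected: 140 + (5 × 10) = 190
  - Unaffected records: 421
  - Sum after Rule 1: 611
Step 2: Apply Rule 2 - Multiply all by 0.9
  - 611 × 0.9 = 549.9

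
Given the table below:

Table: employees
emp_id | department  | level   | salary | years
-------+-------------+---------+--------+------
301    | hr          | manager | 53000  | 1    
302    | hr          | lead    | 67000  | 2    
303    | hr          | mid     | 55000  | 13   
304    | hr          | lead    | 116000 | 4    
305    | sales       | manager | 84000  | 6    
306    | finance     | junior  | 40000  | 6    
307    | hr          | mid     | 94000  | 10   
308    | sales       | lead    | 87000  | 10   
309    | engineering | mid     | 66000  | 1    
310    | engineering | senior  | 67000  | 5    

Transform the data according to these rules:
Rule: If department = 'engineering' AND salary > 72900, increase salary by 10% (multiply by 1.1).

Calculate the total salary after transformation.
729000

Step 1: Find records where department = 'engineering' AND salary > 72900
Step 2: 0 records match, summing to 0
Step 3: After multiplier: 0 × 1.1 = 0.0
Step 4: Unaffected records sum: 729000
Step 5: Final sum = 0.0 + 729000 = 729000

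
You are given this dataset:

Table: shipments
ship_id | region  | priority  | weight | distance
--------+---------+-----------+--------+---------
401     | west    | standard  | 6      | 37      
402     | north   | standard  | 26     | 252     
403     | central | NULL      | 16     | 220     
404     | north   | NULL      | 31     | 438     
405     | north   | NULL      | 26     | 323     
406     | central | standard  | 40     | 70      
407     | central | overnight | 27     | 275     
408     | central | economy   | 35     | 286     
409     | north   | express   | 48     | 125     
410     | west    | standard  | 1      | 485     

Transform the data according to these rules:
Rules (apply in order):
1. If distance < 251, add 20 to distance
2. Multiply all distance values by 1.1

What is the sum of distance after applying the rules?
2850.1

Step 1: Apply Rule 1 - Add 20 to records with distance < 251
  - 4 records affected: 452 + (4 × 20) = 532
  - Unaffected records: 2059
  - Sum after Rule 1: 2591
Step 2: Apply Rule 2 - Multiply all by 1.1
  - 2591 × 1.1 = 2850.1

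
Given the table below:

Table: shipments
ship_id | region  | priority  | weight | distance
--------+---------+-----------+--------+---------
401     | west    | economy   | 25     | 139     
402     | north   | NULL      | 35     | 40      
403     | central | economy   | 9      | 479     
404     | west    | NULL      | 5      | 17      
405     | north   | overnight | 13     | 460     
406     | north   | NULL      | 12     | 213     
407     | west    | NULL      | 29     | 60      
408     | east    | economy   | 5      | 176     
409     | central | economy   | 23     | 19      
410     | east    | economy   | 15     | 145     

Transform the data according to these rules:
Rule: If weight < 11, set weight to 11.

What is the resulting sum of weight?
185

Step 1: 3 records have weight < 11
Step 2: These records originally summed to 19
Step 3: After setting to minimum: 3 × 11 = 33
Step 4: Unaffected records sum: 152
Step 5: Final sum = 33 + 152 = 185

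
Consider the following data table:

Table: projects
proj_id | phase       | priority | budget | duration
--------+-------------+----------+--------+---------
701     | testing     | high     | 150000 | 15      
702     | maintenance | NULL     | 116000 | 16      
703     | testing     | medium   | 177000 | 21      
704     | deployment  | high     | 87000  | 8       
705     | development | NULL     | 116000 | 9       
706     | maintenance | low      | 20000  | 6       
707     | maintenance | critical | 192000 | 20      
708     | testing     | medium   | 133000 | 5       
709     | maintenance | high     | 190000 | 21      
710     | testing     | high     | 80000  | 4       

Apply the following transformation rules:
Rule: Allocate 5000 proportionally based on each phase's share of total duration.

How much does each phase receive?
deployment: 320.0, development: 360.0, maintenance: 2520.0, testing: 1800.0

Step 1: Calculate total duration = 125
Step 2: Calculate each phase's proportion:
  deployment: 8/125 = 6.40% → 320.0
  development: 9/125 = 7.20% → 360.0
  maintenance: 63/125 = 50.40% → 2520.0
  testing: 45/125 = 36.00% → 1800.0
Step 3: Verify: sum of allocations ≈ 5000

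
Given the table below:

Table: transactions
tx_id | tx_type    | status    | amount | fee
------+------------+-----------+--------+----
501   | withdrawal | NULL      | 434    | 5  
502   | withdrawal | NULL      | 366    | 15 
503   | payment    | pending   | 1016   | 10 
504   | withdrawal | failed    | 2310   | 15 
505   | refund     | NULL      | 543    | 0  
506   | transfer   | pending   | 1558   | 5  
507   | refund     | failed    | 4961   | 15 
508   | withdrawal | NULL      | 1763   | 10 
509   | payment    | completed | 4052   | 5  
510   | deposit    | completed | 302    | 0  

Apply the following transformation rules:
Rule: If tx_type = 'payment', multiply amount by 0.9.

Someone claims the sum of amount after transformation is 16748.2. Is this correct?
No, the correct result is 16798.2.

Step 1: Calculate the correct sum after transformation
Step 2: Apply multiplier 0.9 to records where tx_type = 'payment'
Step 3: Correct result = 16798.2
Step 4: Claimed result = 16748.2
Step 5: 16798.2 ≠ 16748.2
Conclusion: The claimed result is incorrect. The correct answer is 16798.2.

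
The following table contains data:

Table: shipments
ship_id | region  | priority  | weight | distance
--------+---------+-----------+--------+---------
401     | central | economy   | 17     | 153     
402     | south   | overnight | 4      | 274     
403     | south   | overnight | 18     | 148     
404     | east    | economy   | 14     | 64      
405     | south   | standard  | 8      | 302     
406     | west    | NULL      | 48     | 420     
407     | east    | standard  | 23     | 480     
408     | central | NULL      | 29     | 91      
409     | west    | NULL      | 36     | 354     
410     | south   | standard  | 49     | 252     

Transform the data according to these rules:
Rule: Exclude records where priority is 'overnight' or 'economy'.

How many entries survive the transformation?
6

Step 1: Count records to exclude
  - 2 (overnight) + 2 (economy) = 4 records
Step 2: Total records: 10
Step 3: Remaining = 10 - 4 = 6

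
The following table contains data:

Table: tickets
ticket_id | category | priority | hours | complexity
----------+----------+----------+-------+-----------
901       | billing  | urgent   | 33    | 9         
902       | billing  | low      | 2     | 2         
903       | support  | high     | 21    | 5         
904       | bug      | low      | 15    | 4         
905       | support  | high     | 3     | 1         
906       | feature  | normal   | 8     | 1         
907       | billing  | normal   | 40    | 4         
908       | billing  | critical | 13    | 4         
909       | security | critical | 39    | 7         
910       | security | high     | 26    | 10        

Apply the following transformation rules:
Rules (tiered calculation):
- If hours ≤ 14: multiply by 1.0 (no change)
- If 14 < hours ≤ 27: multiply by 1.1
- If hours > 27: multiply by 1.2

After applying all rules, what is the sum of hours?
228.6

Step 1: Tier 1 (hours ≤ 14): 4 records, sum = 26 × 1.0 = 26.0
Step 2: Tier 2 (14 < hours ≤ 27): 3 records, sum = 62 × 1.1 = 68.2
Step 3: Tier 3 (hours > 27): 3 records, sum = 112 × 1.2 = 134.4
Step 4: Final sum = 26.0 + 68.2 + 134.4 = 228.6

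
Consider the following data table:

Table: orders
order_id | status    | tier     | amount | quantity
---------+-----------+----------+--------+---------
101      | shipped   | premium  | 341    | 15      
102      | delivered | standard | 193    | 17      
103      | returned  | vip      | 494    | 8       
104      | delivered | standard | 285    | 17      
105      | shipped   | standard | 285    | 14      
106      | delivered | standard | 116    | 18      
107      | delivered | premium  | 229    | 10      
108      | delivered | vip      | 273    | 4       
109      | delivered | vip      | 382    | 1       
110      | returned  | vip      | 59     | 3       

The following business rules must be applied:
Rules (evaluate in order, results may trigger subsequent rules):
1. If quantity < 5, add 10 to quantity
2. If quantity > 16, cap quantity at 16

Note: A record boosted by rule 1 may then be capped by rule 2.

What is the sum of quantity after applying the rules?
133

Step 1: Apply rule 1 to records with quantity < 5
  - 3 records get bonus of 10
  - Of these, 0 records then exceed 16 and get capped
Step 2: Apply rule 2 to records with quantity > 16
  - 3 records (original) are capped
Step 3: Calculate final sum = 133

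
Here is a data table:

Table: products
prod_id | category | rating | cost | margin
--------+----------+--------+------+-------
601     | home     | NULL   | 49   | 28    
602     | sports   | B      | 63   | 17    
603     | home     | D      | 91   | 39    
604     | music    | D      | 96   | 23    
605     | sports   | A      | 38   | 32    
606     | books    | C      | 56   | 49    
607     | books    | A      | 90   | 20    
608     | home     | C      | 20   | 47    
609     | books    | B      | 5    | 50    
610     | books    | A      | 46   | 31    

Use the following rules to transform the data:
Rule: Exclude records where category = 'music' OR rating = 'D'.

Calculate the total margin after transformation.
274

Step 1: Find records where category = 'music' OR rating = 'D'
Step 2: 2 records match, summing to 62
Step 3: Original sum: 336
Step 4: Remaining sum = 336 - 62 = 274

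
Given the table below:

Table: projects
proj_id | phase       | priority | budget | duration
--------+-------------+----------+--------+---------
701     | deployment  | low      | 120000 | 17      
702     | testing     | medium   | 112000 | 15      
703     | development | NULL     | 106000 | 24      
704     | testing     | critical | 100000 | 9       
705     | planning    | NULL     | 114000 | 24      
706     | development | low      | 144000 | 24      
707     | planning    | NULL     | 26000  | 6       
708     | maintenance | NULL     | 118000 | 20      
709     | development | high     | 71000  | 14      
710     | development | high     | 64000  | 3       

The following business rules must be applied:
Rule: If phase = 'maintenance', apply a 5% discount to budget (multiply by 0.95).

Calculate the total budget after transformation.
969100.0

Step 1: Records with phase = 'maintenance' have total budget = 118000
Step 2: Apply multiplier: 118000 × 0.95 = 112100.0
Step 3: Other records total: 857000
Step 4: Final sum = 112100.0 + 857000 = 969100.0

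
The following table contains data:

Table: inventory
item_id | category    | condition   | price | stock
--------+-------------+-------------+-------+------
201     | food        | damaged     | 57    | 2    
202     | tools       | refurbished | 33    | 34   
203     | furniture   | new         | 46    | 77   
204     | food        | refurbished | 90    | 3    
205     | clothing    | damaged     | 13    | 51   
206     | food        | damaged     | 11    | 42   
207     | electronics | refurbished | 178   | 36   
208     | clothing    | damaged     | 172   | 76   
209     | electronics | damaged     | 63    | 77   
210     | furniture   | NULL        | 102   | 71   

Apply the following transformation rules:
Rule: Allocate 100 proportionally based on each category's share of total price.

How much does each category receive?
clothing: 24.18, electronics: 31.5, food: 20.65, furniture: 19.35, tools: 4.31

Step 1: Calculate total price = 765
Step 2: Calculate each category's proportion:
  clothing: 185/765 = 24.18% → 24.18
  electronics: 241/765 = 31.50% → 31.5
  food: 158/765 = 20.65% → 20.65
  furniture: 148/765 = 19.35% → 19.35
  tools: 33/765 = 4.31% → 4.31
Step 3: Verify: sum of allocations ≈ 100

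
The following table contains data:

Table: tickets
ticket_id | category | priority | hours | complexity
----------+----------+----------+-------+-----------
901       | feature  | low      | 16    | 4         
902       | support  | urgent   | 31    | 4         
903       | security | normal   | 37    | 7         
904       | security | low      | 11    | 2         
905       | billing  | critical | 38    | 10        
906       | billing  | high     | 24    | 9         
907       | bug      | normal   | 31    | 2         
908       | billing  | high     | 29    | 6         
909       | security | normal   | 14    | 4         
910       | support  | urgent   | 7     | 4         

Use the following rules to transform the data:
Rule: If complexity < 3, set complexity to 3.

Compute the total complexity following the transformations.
54

Step 1: 2 records have complexity < 3
Step 2: These records originally summed to 4
Step 3: After setting to minimum: 2 × 3 = 6
Step 4: Unaffected records sum: 48
Step 5: Final sum = 6 + 48 = 54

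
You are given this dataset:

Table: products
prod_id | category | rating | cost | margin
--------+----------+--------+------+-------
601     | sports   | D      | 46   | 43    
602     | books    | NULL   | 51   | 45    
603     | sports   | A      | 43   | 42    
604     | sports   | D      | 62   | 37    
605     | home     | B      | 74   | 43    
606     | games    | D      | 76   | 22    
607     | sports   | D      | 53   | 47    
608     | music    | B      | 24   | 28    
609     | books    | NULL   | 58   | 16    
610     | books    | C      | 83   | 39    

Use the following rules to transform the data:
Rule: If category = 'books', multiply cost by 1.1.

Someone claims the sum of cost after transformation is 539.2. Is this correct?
No, the correct result is 589.2.

Step 1: Calculate the correct sum after transformation
Step 2: Apply multiplier 1.1 to records where category = 'books'
Step 3: Correct result = 589.2
Step 4: Claimed result = 539.2
Step 5: 589.2 ≠ 539.2
Conclusion: The claimed result is incorrect. The correct answer is 589.2.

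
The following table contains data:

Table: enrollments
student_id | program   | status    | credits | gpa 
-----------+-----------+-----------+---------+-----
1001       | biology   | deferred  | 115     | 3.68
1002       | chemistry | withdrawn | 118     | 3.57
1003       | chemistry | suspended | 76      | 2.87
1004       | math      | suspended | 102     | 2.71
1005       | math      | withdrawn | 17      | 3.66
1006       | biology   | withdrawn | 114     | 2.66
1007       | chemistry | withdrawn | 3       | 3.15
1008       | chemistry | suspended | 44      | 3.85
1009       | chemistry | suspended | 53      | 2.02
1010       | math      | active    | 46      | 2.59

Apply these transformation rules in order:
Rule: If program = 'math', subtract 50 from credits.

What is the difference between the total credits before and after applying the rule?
150

Step 1: Original sum of credits = 688
Step 2: 3 records have program = 'math'
Step 3: Each affected record changes by -50
Step 4: Total change = 3 × -50 = -150
Step 5: New sum = 688 + -150 = 538
Step 6: Difference = |538 - 688| = 150
        (Sum decreased by 150)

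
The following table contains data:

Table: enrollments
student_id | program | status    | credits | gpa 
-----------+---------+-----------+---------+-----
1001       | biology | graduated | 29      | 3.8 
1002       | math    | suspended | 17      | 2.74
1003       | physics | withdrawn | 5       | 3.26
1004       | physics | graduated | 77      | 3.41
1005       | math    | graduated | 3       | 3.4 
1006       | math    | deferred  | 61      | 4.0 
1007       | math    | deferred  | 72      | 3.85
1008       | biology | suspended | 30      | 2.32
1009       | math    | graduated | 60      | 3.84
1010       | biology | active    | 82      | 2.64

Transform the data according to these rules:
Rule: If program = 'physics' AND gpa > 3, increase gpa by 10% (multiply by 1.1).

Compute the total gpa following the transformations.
33.93

Step 1: Find records where program = 'physics' AND gpa > 3
Step 2: 2 records match, summing to 6.67
Step 3: After multiplier: 6.67 × 1.1 = 7.34
Step 4: Unaffected records sum: 26.59
Step 5: Final sum = 7.34 + 26.59 = 33.93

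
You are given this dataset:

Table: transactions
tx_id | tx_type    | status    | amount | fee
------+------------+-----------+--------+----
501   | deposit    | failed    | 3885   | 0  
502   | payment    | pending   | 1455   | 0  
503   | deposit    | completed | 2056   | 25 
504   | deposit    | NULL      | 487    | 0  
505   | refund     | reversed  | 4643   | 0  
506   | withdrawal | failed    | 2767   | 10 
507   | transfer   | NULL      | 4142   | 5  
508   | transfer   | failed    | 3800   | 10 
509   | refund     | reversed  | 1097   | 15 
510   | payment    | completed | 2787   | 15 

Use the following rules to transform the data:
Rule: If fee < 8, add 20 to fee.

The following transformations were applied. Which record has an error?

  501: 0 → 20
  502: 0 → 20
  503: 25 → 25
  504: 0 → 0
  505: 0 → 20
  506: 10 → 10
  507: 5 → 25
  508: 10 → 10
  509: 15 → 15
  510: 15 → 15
Record 504 has an error. The correct transformed value should be 20, not 0.

Step 1: Check each record against the rule
Step 2: Record 504 has fee = 0
Step 3: Since 0 < 8, the bonus should have been applied
Step 4: Correct value = 20, but claimed value = 0
Conclusion: Record 504 has the error.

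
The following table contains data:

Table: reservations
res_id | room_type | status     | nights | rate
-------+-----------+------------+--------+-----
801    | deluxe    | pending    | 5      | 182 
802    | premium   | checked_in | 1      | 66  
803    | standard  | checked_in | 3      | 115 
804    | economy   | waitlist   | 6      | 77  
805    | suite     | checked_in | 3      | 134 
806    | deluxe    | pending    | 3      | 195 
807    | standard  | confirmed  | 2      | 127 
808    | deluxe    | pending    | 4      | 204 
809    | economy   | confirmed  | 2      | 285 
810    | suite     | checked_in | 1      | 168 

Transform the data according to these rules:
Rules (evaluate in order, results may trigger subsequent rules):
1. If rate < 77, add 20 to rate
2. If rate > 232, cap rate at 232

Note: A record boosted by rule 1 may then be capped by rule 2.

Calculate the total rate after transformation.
1520

Step 1: Apply rule 1 to records with rate < 77
  - 1 records get bonus of 20
  - Of these, 0 records then exceed 232 and get capped
Step 2: Apply rule 2 to records with rate > 232
  - 1 records (original) are capped
Step 3: Calculate final sum = 1520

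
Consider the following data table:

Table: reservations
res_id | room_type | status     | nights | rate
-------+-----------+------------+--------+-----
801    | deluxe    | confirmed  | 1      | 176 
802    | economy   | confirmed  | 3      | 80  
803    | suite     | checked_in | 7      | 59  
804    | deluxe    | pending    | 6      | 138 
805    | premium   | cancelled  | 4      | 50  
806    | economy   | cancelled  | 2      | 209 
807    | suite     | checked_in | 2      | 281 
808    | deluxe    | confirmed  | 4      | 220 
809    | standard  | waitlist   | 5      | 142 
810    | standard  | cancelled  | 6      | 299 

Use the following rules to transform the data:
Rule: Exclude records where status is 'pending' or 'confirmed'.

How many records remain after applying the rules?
6

Step 1: Count records to exclude
  - 1 (pending) + 3 (confirmed) = 4 records
Step 2: Total records: 10
Step 3: Remaining = 10 - 4 = 6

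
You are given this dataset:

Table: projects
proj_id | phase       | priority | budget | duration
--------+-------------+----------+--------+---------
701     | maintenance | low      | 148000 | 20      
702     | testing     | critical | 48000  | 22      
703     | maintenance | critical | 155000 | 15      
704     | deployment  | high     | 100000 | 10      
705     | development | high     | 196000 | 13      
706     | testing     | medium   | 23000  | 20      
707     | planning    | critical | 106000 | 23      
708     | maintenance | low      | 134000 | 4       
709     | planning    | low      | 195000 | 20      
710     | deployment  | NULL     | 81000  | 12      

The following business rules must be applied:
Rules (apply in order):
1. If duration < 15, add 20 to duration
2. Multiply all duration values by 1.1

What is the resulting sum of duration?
262.9

Step 1: Apply Rule 1 - Add 20 to records with duration < 15
  - 4 records affected: 39 + (4 × 20) = 119
  - Unaffected records: 120
  - Sum after Rule 1: 239
Step 2: Apply Rule 2 - Multiply all by 1.1
  - 239 × 1.1 = 262.9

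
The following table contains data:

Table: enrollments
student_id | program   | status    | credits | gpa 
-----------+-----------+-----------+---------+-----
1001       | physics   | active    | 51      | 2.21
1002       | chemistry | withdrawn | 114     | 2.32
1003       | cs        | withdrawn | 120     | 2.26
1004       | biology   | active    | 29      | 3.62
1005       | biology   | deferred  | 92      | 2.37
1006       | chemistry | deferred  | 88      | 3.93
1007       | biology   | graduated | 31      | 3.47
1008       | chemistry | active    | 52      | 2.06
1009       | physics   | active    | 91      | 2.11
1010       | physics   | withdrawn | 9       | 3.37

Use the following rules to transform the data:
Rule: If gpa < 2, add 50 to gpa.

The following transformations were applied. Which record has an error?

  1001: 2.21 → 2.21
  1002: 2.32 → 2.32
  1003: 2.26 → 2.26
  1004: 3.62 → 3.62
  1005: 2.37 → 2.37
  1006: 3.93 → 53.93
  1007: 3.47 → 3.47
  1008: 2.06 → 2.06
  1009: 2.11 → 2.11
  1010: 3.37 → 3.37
Record 1006 has an error. The correct transformed value should be 3.93, not 53.93.

Step 1: Check each record against the rule
Step 2: Record 1006 has gpa = 3.93
Step 3: Since 3.93 >= 2, the bonus should not have been applied
Step 4: Correct value = 3.93, but claimed value = 53.93
Conclusion: Record 1006 has the error.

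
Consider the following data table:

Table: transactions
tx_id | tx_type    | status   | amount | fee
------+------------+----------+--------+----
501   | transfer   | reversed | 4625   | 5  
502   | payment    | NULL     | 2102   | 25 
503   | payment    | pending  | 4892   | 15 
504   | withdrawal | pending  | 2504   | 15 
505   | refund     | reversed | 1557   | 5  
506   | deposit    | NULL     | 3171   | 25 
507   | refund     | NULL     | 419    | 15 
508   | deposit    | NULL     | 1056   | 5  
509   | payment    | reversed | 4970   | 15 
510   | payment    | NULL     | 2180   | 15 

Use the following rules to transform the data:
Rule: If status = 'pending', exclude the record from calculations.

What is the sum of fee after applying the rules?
110

Step 1: Identify records where status = 'pending'
Step 2: The excluded records sum to 30
Step 3: Original total fee = 140
Step 4: Remaining total = 140 - 30 = 110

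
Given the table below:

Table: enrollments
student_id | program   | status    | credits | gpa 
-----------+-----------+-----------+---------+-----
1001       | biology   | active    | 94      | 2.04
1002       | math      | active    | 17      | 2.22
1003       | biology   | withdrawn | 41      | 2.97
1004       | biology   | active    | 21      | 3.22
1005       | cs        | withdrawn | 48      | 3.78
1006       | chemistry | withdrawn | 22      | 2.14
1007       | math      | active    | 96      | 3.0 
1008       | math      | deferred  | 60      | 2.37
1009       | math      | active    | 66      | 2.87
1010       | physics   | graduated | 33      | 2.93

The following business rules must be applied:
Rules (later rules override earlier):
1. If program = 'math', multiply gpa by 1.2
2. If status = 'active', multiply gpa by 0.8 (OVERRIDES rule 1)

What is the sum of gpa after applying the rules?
25.34

Step 1: Rule 2 takes priority for records with status = 'active'
  - 5 records: 13.35 × 0.8 = 10.68
Step 2: Rule 1 applies to remaining records with program = 'math'
  - 1 records: 2.37 × 1.2 = 2.84
Step 3: Other records unchanged: 11.82
Step 4: Final sum = 10.68 + 2.84 + 11.82 = 25.34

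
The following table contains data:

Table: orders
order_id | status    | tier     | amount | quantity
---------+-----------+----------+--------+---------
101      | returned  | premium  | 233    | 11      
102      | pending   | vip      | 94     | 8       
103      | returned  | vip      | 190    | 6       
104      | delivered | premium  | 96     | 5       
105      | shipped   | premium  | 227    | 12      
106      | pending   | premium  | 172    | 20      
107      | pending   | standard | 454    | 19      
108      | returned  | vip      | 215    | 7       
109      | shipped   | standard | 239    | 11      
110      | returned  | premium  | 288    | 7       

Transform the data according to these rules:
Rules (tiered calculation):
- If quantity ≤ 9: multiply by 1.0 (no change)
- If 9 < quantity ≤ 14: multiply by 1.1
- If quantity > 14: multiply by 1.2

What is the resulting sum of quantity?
117.2

Step 1: Tier 1 (quantity ≤ 9): 5 records, sum = 33 × 1.0 = 33.0
Step 2: Tier 2 (9 < quantity ≤ 14): 3 records, sum = 34 × 1.1 = 37.4
Step 3: Tier 3 (quantity > 14): 2 records, sum = 39 × 1.2 = 46.8
Step 4: Final sum = 33.0 + 37.4 + 46.8 = 117.2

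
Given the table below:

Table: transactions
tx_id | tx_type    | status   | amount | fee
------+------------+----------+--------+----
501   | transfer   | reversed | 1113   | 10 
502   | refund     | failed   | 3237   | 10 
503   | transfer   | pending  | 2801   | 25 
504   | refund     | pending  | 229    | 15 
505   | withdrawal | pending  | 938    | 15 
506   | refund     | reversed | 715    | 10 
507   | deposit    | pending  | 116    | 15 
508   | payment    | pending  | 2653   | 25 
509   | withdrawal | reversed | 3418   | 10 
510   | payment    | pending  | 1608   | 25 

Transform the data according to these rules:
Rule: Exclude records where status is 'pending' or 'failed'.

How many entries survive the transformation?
3

Step 1: Count records to exclude
  - 6 (pending) + 1 (failed) = 7 records
Step 2: Total records: 10
Step 3: Remaining = 10 - 7 = 3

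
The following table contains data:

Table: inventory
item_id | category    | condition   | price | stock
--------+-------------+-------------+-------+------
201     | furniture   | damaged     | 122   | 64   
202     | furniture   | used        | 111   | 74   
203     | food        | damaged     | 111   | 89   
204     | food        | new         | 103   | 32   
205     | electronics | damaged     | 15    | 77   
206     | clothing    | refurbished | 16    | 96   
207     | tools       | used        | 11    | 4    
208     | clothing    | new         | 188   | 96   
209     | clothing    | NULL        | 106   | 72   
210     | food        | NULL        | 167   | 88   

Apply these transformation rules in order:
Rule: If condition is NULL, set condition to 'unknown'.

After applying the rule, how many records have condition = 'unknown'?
2

Step 1: Count records where condition IS NULL
Step 2: Found 2 records with NULL condition
Step 3: These records will have condition set to 'unknown'
Step 4: Records already having condition = 'unknown': 0
Step 5: Answer: 2 + 0 = 2 records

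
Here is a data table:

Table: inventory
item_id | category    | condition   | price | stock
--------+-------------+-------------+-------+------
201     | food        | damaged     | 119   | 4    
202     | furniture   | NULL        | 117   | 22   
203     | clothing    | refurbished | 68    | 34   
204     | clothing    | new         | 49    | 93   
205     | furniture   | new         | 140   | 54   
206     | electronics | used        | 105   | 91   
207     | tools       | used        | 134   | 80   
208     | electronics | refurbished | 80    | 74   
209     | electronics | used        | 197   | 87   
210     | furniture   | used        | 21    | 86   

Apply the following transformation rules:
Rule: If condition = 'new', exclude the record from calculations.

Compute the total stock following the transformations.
478

Step 1: Identify records where condition = 'new'
Step 2: The excluded records sum to 147
Step 3: Original total stock = 625
Step 4: Remaining total = 625 - 147 = 478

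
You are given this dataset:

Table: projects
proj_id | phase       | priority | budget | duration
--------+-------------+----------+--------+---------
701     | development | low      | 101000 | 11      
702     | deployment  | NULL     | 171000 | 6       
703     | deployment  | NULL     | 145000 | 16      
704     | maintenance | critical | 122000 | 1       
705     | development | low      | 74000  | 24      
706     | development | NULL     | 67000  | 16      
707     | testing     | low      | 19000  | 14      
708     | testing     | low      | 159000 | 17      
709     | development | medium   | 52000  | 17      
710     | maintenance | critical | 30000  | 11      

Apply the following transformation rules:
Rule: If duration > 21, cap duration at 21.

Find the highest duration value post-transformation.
21

Step 1: Original maximum duration = 24
Step 2: Apply cap at 21
Step 3: 1 records had duration > 21 and were capped
Step 4: Maximum after transformation = 21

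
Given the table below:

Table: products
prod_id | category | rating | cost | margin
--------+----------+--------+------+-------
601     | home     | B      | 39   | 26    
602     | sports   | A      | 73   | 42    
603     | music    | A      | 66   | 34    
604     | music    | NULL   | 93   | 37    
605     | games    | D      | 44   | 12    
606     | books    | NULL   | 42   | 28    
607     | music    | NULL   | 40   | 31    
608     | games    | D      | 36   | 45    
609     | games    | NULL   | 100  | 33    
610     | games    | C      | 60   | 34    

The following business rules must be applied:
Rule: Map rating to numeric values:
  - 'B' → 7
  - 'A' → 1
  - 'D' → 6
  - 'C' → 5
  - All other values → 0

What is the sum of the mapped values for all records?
26

Step 1: Apply mapping to each record
Step 2: Count by status:
  'B': 1 records × 7 = 7
  'A': 2 records × 1 = 2
  'D': 2 records × 6 = 12
  'C': 1 records × 5 = 5
Step 3: Sum all mapped values = 26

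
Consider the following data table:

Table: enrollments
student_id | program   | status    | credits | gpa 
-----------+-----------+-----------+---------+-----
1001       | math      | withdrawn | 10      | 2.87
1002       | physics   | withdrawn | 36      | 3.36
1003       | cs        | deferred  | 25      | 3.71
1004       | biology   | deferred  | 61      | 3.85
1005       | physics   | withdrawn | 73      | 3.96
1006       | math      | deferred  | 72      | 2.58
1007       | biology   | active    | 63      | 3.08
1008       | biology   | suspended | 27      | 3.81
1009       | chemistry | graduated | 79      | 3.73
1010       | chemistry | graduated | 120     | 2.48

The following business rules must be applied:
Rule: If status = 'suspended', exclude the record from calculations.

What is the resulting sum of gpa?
29.62

Step 1: Identify records where status = 'suspended'
Step 2: The excluded records sum to 3.81
Step 3: Original total gpa = 33.43
Step 4: Remaining total = 33.43 - 3.81 = 29.62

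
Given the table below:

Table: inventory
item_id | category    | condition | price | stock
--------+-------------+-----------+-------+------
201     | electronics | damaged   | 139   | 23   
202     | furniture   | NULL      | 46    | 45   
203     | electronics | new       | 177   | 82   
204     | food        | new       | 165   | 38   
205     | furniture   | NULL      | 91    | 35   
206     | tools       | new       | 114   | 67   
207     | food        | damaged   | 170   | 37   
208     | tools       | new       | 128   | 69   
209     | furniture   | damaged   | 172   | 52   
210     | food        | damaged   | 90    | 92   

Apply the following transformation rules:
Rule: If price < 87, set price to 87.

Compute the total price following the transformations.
1333

Step 1: 1 records have price < 87
Step 2: These records originally summed to 46
Step 3: After setting to minimum: 1 × 87 = 87
Step 4: Unaffected records sum: 1246
Step 5: Final sum = 87 + 1246 = 1333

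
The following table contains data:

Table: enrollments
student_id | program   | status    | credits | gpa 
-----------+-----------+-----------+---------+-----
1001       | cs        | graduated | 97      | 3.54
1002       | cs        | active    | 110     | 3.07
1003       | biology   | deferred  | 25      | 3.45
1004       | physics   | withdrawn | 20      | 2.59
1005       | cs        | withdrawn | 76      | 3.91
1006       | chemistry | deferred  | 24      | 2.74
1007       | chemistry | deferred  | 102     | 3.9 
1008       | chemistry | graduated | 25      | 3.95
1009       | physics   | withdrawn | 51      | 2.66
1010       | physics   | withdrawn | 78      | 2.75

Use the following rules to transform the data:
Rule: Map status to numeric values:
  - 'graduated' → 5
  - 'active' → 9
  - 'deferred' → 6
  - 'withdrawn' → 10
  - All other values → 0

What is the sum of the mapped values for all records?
77

Step 1: Apply mapping to each record
Step 2: Count by status:
  'graduated': 2 records × 5 = 10
  'active': 1 records × 9 = 9
  'deferred': 3 records × 6 = 18
  'withdrawn': 4 records × 10 = 40
Step 3: Sum all mapped values = 77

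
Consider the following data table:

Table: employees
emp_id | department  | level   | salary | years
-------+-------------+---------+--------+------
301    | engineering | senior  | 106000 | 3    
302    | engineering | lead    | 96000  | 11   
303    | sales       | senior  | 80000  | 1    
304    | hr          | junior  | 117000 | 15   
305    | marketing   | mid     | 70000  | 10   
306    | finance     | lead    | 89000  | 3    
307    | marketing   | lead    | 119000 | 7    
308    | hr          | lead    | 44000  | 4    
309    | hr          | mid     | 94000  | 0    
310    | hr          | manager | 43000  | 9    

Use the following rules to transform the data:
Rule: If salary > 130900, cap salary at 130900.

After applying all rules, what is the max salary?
119000

Step 1: Original maximum salary = 119000
Step 2: Check cap of 130900 against maximum
Step 3: No records exceed the cap (max 119000 <= cap 130900), so no capping applies
Step 4: Maximum after transformation = 119000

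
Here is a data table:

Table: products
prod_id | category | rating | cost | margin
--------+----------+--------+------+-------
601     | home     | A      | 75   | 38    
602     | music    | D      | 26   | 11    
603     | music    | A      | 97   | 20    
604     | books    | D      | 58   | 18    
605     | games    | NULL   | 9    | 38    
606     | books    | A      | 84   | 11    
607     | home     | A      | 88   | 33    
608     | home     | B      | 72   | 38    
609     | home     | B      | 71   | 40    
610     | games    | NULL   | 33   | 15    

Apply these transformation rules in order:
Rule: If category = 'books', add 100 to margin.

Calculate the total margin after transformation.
462

Step 1: Count records where category = 'books': 2
Step 2: Total bonus added: 2 × 100 = 200
Step 3: Original sum of margin: 262
Step 4: Final sum = 262 + 200 = 462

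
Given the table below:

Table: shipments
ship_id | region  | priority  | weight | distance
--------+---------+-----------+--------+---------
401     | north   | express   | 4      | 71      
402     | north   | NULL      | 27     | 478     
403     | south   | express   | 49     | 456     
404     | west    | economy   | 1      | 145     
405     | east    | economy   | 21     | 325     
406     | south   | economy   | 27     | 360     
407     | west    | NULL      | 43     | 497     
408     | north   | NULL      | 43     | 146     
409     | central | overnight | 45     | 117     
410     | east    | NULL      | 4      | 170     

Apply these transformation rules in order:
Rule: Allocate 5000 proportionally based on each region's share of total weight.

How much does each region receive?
central: 852.27, east: 473.48, north: 1401.52, south: 1439.39, west: 833.33

Step 1: Calculate total weight = 264
Step 2: Calculate each region's proportion:
  central: 45/264 = 17.05% → 852.27
  east: 25/264 = 9.47% → 473.48
  north: 74/264 = 28.03% → 1401.52
  south: 76/264 = 28.79% → 1439.39
  west: 44/264 = 16.67% → 833.33
Step 3: Verify: sum of allocations ≈ 5000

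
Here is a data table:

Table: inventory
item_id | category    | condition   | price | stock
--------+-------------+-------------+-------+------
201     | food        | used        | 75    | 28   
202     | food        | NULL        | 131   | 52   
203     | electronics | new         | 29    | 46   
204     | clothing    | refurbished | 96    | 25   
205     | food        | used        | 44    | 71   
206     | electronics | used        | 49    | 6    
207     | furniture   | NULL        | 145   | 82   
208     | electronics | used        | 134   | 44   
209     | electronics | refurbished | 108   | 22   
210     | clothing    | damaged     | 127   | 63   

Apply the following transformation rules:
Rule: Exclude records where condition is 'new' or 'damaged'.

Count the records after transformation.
8

Step 1: Count records to exclude
  - 1 (new) + 1 (damaged) = 2 records
Step 2: Total records: 10
Step 3: Remaining = 10 - 2 = 8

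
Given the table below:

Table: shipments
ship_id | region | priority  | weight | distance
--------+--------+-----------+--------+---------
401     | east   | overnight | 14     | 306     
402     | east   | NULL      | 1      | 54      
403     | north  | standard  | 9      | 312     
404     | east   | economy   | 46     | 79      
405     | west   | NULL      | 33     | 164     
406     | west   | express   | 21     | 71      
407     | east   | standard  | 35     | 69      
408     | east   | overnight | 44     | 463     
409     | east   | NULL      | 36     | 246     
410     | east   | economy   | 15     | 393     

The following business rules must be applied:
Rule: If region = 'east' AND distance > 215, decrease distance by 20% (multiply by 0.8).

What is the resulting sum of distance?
1875.4

Step 1: Find records where region = 'east' AND distance > 215
Step 2: 4 records match, summing to 1408
Step 3: After multiplier: 1408 × 0.8 = 1126.4
Step 4: Unaffected records sum: 749
Step 5: Final sum = 1126.4 + 749 = 1875.4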